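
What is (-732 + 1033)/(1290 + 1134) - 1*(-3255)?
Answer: 7890421/2424 ≈ 3255.1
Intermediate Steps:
(-732 + 1033)/(1290 + 1134) - 1*(-3255) = 301/2424 + 3255 = 7890421/2424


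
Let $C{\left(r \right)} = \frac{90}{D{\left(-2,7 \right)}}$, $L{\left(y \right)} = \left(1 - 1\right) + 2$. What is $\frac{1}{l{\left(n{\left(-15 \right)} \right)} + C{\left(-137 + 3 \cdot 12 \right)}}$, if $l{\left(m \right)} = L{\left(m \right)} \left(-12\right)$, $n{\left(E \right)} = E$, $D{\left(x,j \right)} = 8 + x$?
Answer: $- \frac{1}{9} \approx -0.11111$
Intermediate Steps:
$L{\left(y \right)} = 2$ ($L{\left(y \right)} = 0 + 2 = 2$)
$C{\left(r \right)} = 15$ ($C{\left(r \right)} = \frac{90}{8 - 2} = \frac{90}{6} = 90 \cdot \frac{1}{6} = 15$)
$l{\left(m \right)} = -24$ ($l{\left(m \right)} = 2 \left(-12\right) = -24$)
$\frac{1}{l{\left(n{\left(-15 \right)} \right)} + C{\left(-137 + 3 \cdot 12 \right)}} = \frac{1}{-24 + 15} = \frac{1}{-9} = - \frac{1}{9}$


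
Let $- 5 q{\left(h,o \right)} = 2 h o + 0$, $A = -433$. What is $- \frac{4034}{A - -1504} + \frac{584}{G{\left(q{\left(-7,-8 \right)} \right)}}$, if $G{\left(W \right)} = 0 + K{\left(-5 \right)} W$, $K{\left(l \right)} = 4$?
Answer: $- \frac{88117}{8568} \approx -10.284$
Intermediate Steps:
$q{\left(h,o \right)} = - \frac{2 h o}{5}$ ($q{\left(h,o \right)} = - \frac{2 h o + 0}{5} = - \frac{2 h o}{5}$)
$G{\left(W \right)} = 4 W$ ($G{\left(W \right)} = 0 + 4 W = 4 W$)
$- \frac{4034}{A - -1504} + \frac{584}{G{\left(q{\left(-7,-8 \right)} \right)}} = - \frac{4034}{-433 - -1504} + \frac{584}{4 \left(\left(- \frac{2}{5}\right) \left(-7\right) \left(-8\right)\right)} = - \frac{4034}{-433 + 1504} + \frac{584}{4 \left(- \frac{112}{5}\right)} = - \frac{4034}{1071} + \frac{584}{- \frac{448}{5}} = \left(-4034\right) \frac{1}{1071} + 584 \left(- \frac{5}{448}\right) = - \frac{4034}{1071} - \frac{365}{56} = - \frac{88117}{8568}$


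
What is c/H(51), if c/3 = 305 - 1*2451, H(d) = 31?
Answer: -6438/31 ≈ -207.68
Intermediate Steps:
c = -6438 (c = 3*(305 - 1*2451) = 3*(305 - 2451) = 3*(-2146) = -6438)
c/H(51) = -6438/31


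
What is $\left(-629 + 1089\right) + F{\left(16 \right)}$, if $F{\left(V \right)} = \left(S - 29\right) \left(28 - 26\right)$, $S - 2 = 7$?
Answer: $420$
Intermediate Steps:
$S = 9$ ($S = 2 + 7 = 9$)
$F{\left(V \right)} = -40$ ($F{\left(V \right)} = \left(9 - 29\right) \left(28 - 26\right) = \left(-20\right) 2 = -40$)
$\left(-629 + 1089\right) + F{\left(16 \right)} = \left(-629 + 1089\right) - 40 = 460 - 40 = 420$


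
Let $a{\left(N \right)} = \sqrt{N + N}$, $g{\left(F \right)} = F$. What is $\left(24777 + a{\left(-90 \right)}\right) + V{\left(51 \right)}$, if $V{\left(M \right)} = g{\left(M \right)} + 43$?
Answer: $24871 + 6 i \sqrt{5} \approx 24871.0 + 13.416 i$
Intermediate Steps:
$a{\left(N \right)} = \sqrt{2} \sqrt{N}$ ($a{\left(N \right)} = \sqrt{2 N} = \sqrt{2} \sqrt{N}$)
$V{\left(M \right)} = 43 + M$ ($V{\left(M \right)} = M + 43 = 43 + M$)
$\left(24777 + a{\left(-90 \right)}\right) + V{\left(51 \right)} = \left(24777 + \sqrt{2} \sqrt{-90}\right) + \left(43 + 51\right) = \left(24777 + \sqrt{2} \cdot 3 i \sqrt{10}\right) + 94 = \left(24777 + 6 i \sqrt{5}\right) + 94 = 24871 + 6 i \sqrt{5}$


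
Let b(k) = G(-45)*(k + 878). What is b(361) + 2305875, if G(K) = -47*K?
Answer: 4926360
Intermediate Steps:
b(k) = 1856970 + 2115*k (b(k) = (-47*(-45))*(k + 878) = 2115*(878 + k) = 1856970 + 2115*k)
b(361) + 2305875 = (1856970 + 2115*361) + 2305875 = (1856970 + 763515) + 2305875 = 2620485 + 2305875 = 4926360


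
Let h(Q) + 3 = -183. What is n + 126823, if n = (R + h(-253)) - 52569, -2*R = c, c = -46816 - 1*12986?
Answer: 103969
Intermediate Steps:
c = -59802 (c = -46816 - 12986 = -59802)
h(Q) = -186 (h(Q) = -3 - 183 = -186)
R = 29901 (R = -1/2*(-59802) = 29901)
n = -22854 (n = (29901 - 186) - 52569 = 29715 - 52569 = -22854)
n + 126823 = -22854 + 126823 = 103969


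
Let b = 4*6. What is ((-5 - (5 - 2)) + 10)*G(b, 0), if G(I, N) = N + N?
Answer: 0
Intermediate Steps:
b = 24
G(I, N) = 2*N
((-5 - (5 - 2)) + 10)*G(b, 0) = ((-5 - (5 - 2)) + 10)*(2*0) = ((-5 - 1*3) + 10)*0 = ((-5 - 3) + 10)*0 = (-8 + 10)*0 = 2*0 = 0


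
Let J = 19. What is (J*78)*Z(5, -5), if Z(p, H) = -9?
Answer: -13338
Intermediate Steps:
(J*78)*Z(5, -5) = (19*78)*(-9) = 1482*(-9) = -13338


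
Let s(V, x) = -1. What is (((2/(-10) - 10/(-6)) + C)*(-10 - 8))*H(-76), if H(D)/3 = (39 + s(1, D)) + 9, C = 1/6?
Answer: -20727/5 ≈ -4145.4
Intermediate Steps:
C = 1/6 ≈ 0.16667
H(D) = 141 (H(D) = 3*((39 - 1) + 9) = 3*(38 + 9) = 3*47 = 141)
(((2/(-10) - 10/(-6)) + C)*(-10 - 8))*H(-76) = (((2/(-10) - 10/(-6)) + 1/6)*(-10 - 8))*141 = (((2*(-1/10) - 10*(-1/6)) + 1/6)*(-18))*141 = (((-1/5 + 5/3) + 1/6)*(-18))*141 = ((22/15 + 1/6)*(-18))*141 = ((49/30)*(-18))*141 = -147/5*141 = -20727/5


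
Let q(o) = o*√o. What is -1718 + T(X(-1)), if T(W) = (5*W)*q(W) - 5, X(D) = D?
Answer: -1723 + 5*I ≈ -1723.0 + 5.0*I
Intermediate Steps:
q(o) = o^(3/2)
T(W) = -5 + 5*W^(5/2) (T(W) = (5*W)*W^(3/2) - 5 = 5*W^(5/2) - 5 = -5 + 5*W^(5/2))
-1718 + T(X(-1)) = -1718 + (-5 + 5*(-1)^(5/2)) = -1718 + (-5 + 5*I) = -1723 + 5*I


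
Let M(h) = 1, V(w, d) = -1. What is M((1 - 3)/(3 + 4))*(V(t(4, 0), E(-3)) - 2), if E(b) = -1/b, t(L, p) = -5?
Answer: -3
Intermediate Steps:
M((1 - 3)/(3 + 4))*(V(t(4, 0), E(-3)) - 2) = 1*(-1 - 2) = 1*(-3) = -3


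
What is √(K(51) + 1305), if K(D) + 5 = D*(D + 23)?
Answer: √5074 ≈ 71.232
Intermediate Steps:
K(D) = -5 + D*(23 + D) (K(D) = -5 + D*(D + 23) = -5 + D*(23 + D))
√(K(51) + 1305) = √((-5 + 51² + 23*51) + 1305) = √((-5 + 2601 + 1173) + 1305) = √(3769 + 1305) = √5074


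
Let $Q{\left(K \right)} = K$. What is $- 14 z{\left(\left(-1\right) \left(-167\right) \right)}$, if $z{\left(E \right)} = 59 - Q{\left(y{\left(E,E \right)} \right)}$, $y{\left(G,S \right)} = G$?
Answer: $1512$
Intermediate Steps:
$z{\left(E \right)} = 59 - E$
$- 14 z{\left(\left(-1\right) \left(-167\right) \right)} = - 14 \left(59 - \left(-1\right) \left(-167\right)\right) = - 14 \left(59 - 167\right) = \left(-14\right) \left(-108\right) = 1512$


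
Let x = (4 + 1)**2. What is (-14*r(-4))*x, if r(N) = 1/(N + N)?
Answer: 175/4 ≈ 43.750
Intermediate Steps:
r(N) = 1/(2*N)
x = 25 (x = 5**2 = 25)
(-14*r(-4))*x = -7/(-4)*25 = -7*(-1)/4*25 = -14*(-1/8)*25 = (7/4)*25 = 175/4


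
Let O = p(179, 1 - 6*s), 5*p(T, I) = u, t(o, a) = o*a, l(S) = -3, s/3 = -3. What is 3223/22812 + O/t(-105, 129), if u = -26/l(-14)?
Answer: 218079971/1544942700 ≈ 0.14116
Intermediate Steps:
s = -9 (s = 3*(-3) = -9)
t(o, a) = a*o
u = 26/3 (u = -26/(-3) = -26*(-⅓) = 26/3 ≈ 8.6667)
p(T, I) = 26/15 (p(T, I) = (⅕)*(26/3) = 26/15)
O = 26/15 ≈ 1.7333
3223/22812 + O/t(-105, 129) = 3223/22812 + 26/(15*((129*(-105)))) = 3223*(1/22812) + (26/15)/(-13545) = 3223/22812 + (26/15)*(-1/13545) = 3223/22812 - 26/203175 = 218079971/1544942700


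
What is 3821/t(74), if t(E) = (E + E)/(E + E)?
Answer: 3821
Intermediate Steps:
t(E) = 1 (t(E) = (2*E)/((2*E)) = (2*E)*(1/(2*E)) = 1)
3821/t(74) = 3821/1 = 3821*1 = 3821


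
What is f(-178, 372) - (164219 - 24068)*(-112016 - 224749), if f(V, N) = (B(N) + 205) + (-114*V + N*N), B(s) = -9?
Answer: 47198110387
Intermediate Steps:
f(V, N) = 196 + N² - 114*V (f(V, N) = (-9 + 205) + (-114*V + N*N) = 196 + (-114*V + N²) = 196 + (N² - 114*V) = 196 + N² - 114*V)
f(-178, 372) - (164219 - 24068)*(-112016 - 224749) = (196 + 372² - 114*(-178)) - (164219 - 24068)*(-112016 - 224749) = (196 + 138384 + 20292) - 140151*(-336765) = 158872 - 1*(-47197951515) = 158872 + 47197951515 = 47198110387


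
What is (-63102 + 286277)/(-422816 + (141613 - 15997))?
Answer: -8927/11888 ≈ -0.75093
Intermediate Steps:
(-63102 + 286277)/(-422816 + (141613 - 15997)) = 223175/(-422816 + 125616) = 223175/(-297200) = 223175*(-1/297200) = -8927/11888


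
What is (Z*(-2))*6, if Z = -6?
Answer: 72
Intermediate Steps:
(Z*(-2))*6 = -6*(-2)*6 = 12*6 = 72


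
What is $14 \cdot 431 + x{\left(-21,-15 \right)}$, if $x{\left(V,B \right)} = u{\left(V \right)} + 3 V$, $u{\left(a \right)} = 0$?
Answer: $5971$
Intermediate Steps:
$x{\left(V,B \right)} = 3 V$ ($x{\left(V,B \right)} = 0 + 3 V = 3 V$)
$14 \cdot 431 + x{\left(-21,-15 \right)} = 14 \cdot 431 + 3 \left(-21\right) = 6034 - 63 = 5971$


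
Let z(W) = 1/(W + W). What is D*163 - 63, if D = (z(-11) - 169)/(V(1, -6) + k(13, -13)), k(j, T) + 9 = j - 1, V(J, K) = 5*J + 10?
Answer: -631145/396 ≈ -1593.8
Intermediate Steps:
V(J, K) = 10 + 5*J
z(W) = 1/(2*W)
k(j, T) = -10 + j (k(j, T) = -9 + (j - 1) = -9 + (-1 + j) = -10 + j)
D = -3719/396 (D = ((1/2)/(-11) - 169)/((10 + 5*1) + (-10 + 13)) = ((1/2)*(-1/11) - 169)/((10 + 5) + 3) = (-1/22 - 169)/(15 + 3) = -3719/22/18 = -3719/22*1/18 = -3719/396 ≈ -9.3914)
D*163 - 63 = -3719/396*163 - 63 = -606197/396 - 63 = -631145/396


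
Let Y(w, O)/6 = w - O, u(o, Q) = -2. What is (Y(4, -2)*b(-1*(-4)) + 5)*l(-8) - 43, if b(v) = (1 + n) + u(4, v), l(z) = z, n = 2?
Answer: -371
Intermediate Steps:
Y(w, O) = -6*O + 6*w (Y(w, O) = 6*(w - O) = -6*O + 6*w)
b(v) = 1 (b(v) = (1 + 2) - 2 = 3 - 2 = 1)
(Y(4, -2)*b(-1*(-4)) + 5)*l(-8) - 43 = ((-6*(-2) + 6*4)*1 + 5)*(-8) - 43 = ((12 + 24)*1 + 5)*(-8) - 43 = (36*1 + 5)*(-8) - 43 = (36 + 5)*(-8) - 43 = 41*(-8) - 43 = -328 - 43 = -371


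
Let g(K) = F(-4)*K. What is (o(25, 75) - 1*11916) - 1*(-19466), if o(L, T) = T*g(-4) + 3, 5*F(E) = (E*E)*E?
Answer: 11393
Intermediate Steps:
F(E) = E**3/5 (F(E) = ((E*E)*E)/5 = (E**2*E)/5 = E**3/5)
g(K) = -64*K/5 (g(K) = ((1/5)*(-4)**3)*K = ((1/5)*(-64))*K = -64*K/5)
o(L, T) = 3 + 256*T/5 (o(L, T) = T*(-64/5*(-4)) + 3 = T*(256/5) + 3 = 256*T/5 + 3 = 3 + 256*T/5)
(o(25, 75) - 1*11916) - 1*(-19466) = ((3 + (256/5)*75) - 1*11916) - 1*(-19466) = ((3 + 3840) - 11916) + 19466 = (3843 - 11916) + 19466 = -8073 + 19466 = 11393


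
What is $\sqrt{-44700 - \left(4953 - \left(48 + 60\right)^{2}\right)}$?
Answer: $9 i \sqrt{469} \approx 194.91 i$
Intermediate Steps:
$\sqrt{-44700 - \left(4953 - \left(48 + 60\right)^{2}\right)} = \sqrt{-44700 + \left(\left(108^{2} + 2126\right) - 7079\right)} = \sqrt{-44700 + \left(\left(11664 + 2126\right) - 7079\right)} = \sqrt{-44700 + \left(13790 - 7079\right)} = \sqrt{-44700 + 6711} = \sqrt{-37989} = 9 i \sqrt{469}$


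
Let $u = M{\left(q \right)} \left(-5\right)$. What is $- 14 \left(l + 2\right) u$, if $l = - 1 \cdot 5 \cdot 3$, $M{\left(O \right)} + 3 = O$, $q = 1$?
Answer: $1820$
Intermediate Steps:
$M{\left(O \right)} = -3 + O$
$l = -15$ ($l = - 5 \cdot 3 = \left(-1\right) 15 = -15$)
$u = 10$ ($u = \left(-3 + 1\right) \left(-5\right) = \left(-2\right) \left(-5\right) = 10$)
$- 14 \left(l + 2\right) u = - 14 \left(-15 + 2\right) 10 = \left(-14\right) \left(-13\right) 10 = 182 \cdot 10 = 1820$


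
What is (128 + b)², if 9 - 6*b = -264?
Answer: 120409/4 ≈ 30102.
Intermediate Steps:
b = 91/2 (b = 3/2 - ⅙*(-264) = 3/2 + 44 = 91/2 ≈ 45.500)
(128 + b)² = (128 + 91/2)² = (347/2)² = 120409/4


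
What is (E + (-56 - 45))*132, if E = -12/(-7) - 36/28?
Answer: -92928/7 ≈ -13275.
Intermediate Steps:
E = 3/7 (E = -12*(-⅐) - 36*1/28 = 12/7 - 9/7 = 3/7 ≈ 0.42857)
(E + (-56 - 45))*132 = (3/7 + (-56 - 45))*132 = (3/7 - 101)*132 = -704/7*132 = -92928/7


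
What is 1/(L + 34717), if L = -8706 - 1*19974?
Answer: 1/6037 ≈ 0.00016565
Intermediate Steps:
L = -28680 (L = -8706 - 19974 = -28680)
1/(L + 34717) = 1/(-28680 + 34717) = 1/6037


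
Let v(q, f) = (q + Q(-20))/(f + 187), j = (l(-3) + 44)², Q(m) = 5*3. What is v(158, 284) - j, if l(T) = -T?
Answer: -1040266/471 ≈ -2208.6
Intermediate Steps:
Q(m) = 15
j = 2209 (j = (-1*(-3) + 44)² = (3 + 44)² = 47² = 2209)
v(q, f) = (15 + q)/(187 + f) (v(q, f) = (q + 15)/(f + 187) = (15 + q)/(187 + f))
v(158, 284) - j = (15 + 158)/(187 + 284) - 1*2209 = 173/471 - 2209 = -1040266/471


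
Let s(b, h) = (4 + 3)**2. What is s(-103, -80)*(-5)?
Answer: -245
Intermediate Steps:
s(b, h) = 49 (s(b, h) = 7**2 = 49)
s(-103, -80)*(-5) = 49*(-5) = -245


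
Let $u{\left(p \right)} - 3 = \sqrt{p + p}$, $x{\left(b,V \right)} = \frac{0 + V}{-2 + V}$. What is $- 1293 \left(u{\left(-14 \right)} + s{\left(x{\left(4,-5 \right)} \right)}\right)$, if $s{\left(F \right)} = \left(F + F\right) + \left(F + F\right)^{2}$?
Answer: $- \frac{409881}{49} - 2586 i \sqrt{7} \approx -8364.9 - 6841.9 i$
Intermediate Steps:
$x{\left(b,V \right)} = \frac{V}{-2 + V}$
$s{\left(F \right)} = 2 F + 4 F^{2}$ ($s{\left(F \right)} = 2 F + \left(2 F\right)^{2} = 2 F + 4 F^{2}$)
$u{\left(p \right)} = 3 + \sqrt{2} \sqrt{p}$ ($u{\left(p \right)} = 3 + \sqrt{p + p} = 3 + \sqrt{2 p} = 3 + \sqrt{2} \sqrt{p}$)
$- 1293 \left(u{\left(-14 \right)} + s{\left(x{\left(4,-5 \right)} \right)}\right) = - 1293 \left(\left(3 + \sqrt{2} \sqrt{-14}\right) + 2 \left(- \frac{5}{-2 - 5}\right) \left(1 + 2 \left(- \frac{5}{-2 - 5}\right)\right)\right) = - 1293 \left(\left(3 + \sqrt{2} i \sqrt{14}\right) + 2 \left(- \frac{5}{-7}\right) \left(1 + 2 \left(- \frac{5}{-7}\right)\right)\right) = - 1293 \left(\left(3 + 2 i \sqrt{7}\right) + 2 \left(\left(-5\right) \left(- \frac{1}{7}\right)\right) \left(1 + 2 \left(\left(-5\right) \left(- \frac{1}{7}\right)\right)\right)\right) = - 1293 \left(\left(3 + 2 i \sqrt{7}\right) + 2 \cdot \frac{5}{7} \left(1 + 2 \cdot \frac{5}{7}\right)\right) = - 1293 \left(\left(3 + 2 i \sqrt{7}\right) + 2 \cdot \frac{5}{7} \left(1 + \frac{10}{7}\right)\right) = - 1293 \left(\left(3 + 2 i \sqrt{7}\right) + 2 \cdot \frac{5}{7} \cdot \frac{17}{7}\right) = - 1293 \left(\left(3 + 2 i \sqrt{7}\right) + \frac{170}{49}\right) = - 1293 \left(\frac{317}{49} + 2 i \sqrt{7}\right) = - \frac{409881}{49} - 2586 i \sqrt{7}$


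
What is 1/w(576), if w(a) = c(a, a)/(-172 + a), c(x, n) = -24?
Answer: -101/6 ≈ -16.833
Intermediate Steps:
w(a) = -24/(-172 + a)
1/w(576) = 1/(-24/(-172 + 576)) = 1/(-24/404) = 1/(-24*1/404) = 1/(-6/101) = -101/6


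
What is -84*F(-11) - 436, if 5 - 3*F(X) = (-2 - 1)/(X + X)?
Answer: -6294/11 ≈ -572.18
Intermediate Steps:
F(X) = 5/3 + 1/(2*X) (F(X) = 5/3 - (-2 - 1)/(3*(X + X)) = 5/3 - (-1)/(2*X) = 5/3 + 1/(2*X))
-84*F(-11) - 436 = -14*(3 + 10*(-11))/(-11) - 436 = -14*(-1)*(3 - 110)/11 - 436 = -14*(-1)*(-107)/11 - 436 = -84*107/66 - 436 = -1498/11 - 436 = -6294/11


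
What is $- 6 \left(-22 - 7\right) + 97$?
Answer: $271$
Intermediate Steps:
$- 6 \left(-22 - 7\right) + 97 = \left(-6\right) \left(-29\right) + 97 = 174 + 97 = 271$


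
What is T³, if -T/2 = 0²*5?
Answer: 0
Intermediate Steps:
T = 0 (T = -2*0²*5 = -0*5 = -2*0 = 0)
T³ = 0³ = 0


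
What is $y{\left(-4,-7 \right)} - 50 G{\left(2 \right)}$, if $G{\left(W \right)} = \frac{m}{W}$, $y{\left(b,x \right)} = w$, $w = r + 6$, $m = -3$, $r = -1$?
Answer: $80$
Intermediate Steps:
$w = 5$ ($w = -1 + 6 = 5$)
$y{\left(b,x \right)} = 5$
$G{\left(W \right)} = - \frac{3}{W}$
$y{\left(-4,-7 \right)} - 50 G{\left(2 \right)} = 5 - 50 \left(- \frac{3}{2}\right) = 5 - 50 \left(\left(-3\right) \frac{1}{2}\right) = 5 - -75 = 5 + 75 = 80$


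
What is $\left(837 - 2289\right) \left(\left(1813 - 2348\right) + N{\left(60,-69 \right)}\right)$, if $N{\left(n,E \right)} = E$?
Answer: $877008$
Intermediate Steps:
$\left(837 - 2289\right) \left(\left(1813 - 2348\right) + N{\left(60,-69 \right)}\right) = \left(837 - 2289\right) \left(\left(1813 - 2348\right) - 69\right) = - 1452 \left(\left(1813 - 2348\right) - 69\right) = - 1452 \left(-535 - 69\right) = \left(-1452\right) \left(-604\right) = 877008$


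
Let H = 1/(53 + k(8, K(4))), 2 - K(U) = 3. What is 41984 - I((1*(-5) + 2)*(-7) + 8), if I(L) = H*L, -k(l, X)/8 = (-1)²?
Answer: 1889251/45 ≈ 41983.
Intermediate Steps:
K(U) = -1 (K(U) = 2 - 1*3 = 2 - 3 = -1)
k(l, X) = -8 (k(l, X) = -8*(-1)² = -8*1 = -8)
H = 1/45 (H = 1/(53 - 8) = 1/45 ≈ 0.022222)
I(L) = L/45
41984 - I((1*(-5) + 2)*(-7) + 8) = 41984 - ((1*(-5) + 2)*(-7) + 8)/45 = 41984 - ((-5 + 2)*(-7) + 8)/45 = 41984 - (-3*(-7) + 8)/45 = 41984 - (21 + 8)/45 = 41984 - 29/45 = 1889251/45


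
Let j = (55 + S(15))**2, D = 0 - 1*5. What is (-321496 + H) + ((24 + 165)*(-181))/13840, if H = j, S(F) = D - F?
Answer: -4432584849/13840 ≈ -3.2027e+5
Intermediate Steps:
D = -5 (D = 0 - 5 = -5)
S(F) = -5 - F
j = 1225 (j = (55 + (-5 - 1*15))**2 = (55 + (-5 - 15))**2 = (55 - 20)**2 = 35**2 = 1225)
H = 1225
(-321496 + H) + ((24 + 165)*(-181))/13840 = (-321496 + 1225) + ((24 + 165)*(-181))/13840 = -320271 + (189*(-181))*(1/13840) = -320271 - 34209*1/13840 = -320271 - 34209/13840 = -4432584849/13840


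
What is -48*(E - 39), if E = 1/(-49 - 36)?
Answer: 159168/85 ≈ 1872.6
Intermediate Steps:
E = -1/85 (E = 1/(-85) = -1/85 ≈ -0.011765)
-48*(E - 39) = -48*(-1/85 - 39) = -48*(-3316)/85 = -1*(-159168/85) = 159168/85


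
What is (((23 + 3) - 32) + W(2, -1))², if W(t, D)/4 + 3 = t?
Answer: 100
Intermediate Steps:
W(t, D) = -12 + 4*t
(((23 + 3) - 32) + W(2, -1))² = (((23 + 3) - 32) + (-12 + 4*2))² = ((26 - 32) + (-12 + 8))² = (-6 - 4)² = (-10)² = 100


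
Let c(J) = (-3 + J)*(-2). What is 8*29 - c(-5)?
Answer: 216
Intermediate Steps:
c(J) = 6 - 2*J
8*29 - c(-5) = 8*29 - (6 - 2*(-5)) = 232 - (6 + 10) = 232 - 1*16 = 232 - 16 = 216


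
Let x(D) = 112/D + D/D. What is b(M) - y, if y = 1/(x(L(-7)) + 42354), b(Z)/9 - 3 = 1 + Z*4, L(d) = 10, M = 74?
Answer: 571943695/211831 ≈ 2700.0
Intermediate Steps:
x(D) = 1 + 112/D (x(D) = 112/D + 1 = 1 + 112/D)
b(Z) = 36 + 36*Z (b(Z) = 27 + 9*(1 + Z*4) = 27 + 9*(1 + 4*Z) = 27 + (9 + 36*Z) = 36 + 36*Z)
y = 5/211831 (y = 1/((112 + 10)/10 + 42354) = 1/((⅒)*122 + 42354) = 1/(61/5 + 42354) = 1/(211831/5) = 5/211831 ≈ 2.3604e-5)
b(M) - y = (36 + 36*74) - 1*5/211831 = (36 + 2664) - 5/211831 = 2700 - 5/211831 = 571943695/211831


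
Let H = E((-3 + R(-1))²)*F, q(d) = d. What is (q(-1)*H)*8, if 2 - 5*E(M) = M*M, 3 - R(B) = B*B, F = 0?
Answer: 0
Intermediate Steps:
R(B) = 3 - B² (R(B) = 3 - B*B = 3 - B²)
E(M) = ⅖ - M²/5 (E(M) = ⅖ - M*M/5 = ⅖ - M²/5)
H = 0 (H = (⅖ - (-3 + (3 - 1*(-1)²))⁴/5)*0 = (⅖ - (-3 + (3 - 1*1))⁴/5)*0 = (⅖ - (-3 + (3 - 1))⁴/5)*0 = (⅖ - (-3 + 2)⁴/5)*0 = (⅖ - ((-1)²)²/5)*0 = (⅖ - ⅕*1²)*0 = (⅖ - ⅕*1)*0 = (⅖ - ⅕)*0 = (⅕)*0 = 0)
(q(-1)*H)*8 = -1*0*8 = 0*8 = 0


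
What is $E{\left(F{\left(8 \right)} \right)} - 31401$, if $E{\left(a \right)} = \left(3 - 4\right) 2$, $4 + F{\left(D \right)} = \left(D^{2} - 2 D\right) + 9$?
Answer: $-31403$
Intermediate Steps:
$F{\left(D \right)} = 5 + D^{2} - 2 D$ ($F{\left(D \right)} = -4 + \left(\left(D^{2} - 2 D\right) + 9\right) = -4 + \left(9 + D^{2} - 2 D\right) = 5 + D^{2} - 2 D$)
$E{\left(a \right)} = -2$ ($E{\left(a \right)} = \left(-1\right) 2 = -2$)
$E{\left(F{\left(8 \right)} \right)} - 31401 = -2 - 31401 = -31403$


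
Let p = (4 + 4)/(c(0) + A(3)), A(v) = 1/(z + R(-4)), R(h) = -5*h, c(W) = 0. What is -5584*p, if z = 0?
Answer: -893440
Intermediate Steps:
A(v) = 1/20 (A(v) = 1/(0 - 5*(-4)) = 1/(0 + 20) = 1/20)
p = 160 (p = (4 + 4)/(0 + 1/20) = 8/(1/20) = 8*20 = 160)
-5584*p = -5584*160 = -893440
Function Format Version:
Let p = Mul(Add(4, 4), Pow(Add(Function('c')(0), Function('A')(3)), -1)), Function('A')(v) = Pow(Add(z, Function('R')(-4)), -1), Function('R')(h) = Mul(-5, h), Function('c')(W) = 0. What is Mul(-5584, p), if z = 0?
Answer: -893440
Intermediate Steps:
Function('A')(v) = Rational(1, 20) (Function('A')(v) = Pow(Add(0, Mul(-5, -4)), -1) = Pow(Add(0, 20), -1) = Pow(20, -1) = Rational(1, 20))
p = 160 (p = Mul(Add(4, 4), Pow(Add(0, Rational(1, 20)), -1)) = Mul(8, Pow(Rational(1, 20), -1)) = Mul(8, 20) = 160)
Mul(-5584, p) = Mul(-5584, 160) = -893440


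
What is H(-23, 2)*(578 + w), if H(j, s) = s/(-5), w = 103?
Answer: -1362/5 ≈ -272.40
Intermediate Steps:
H(j, s) = -s/5 (H(j, s) = s*(-1/5) = -s/5)
H(-23, 2)*(578 + w) = (-1/5*2)*(578 + 103) = -2/5*681 = -1362/5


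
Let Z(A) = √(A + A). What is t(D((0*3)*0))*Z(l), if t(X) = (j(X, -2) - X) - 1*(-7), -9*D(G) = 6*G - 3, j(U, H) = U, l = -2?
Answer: 14*I ≈ 14.0*I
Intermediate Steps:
D(G) = ⅓ - 2*G/3 (D(G) = -(6*G - 3)/9 = -(-3 + 6*G)/9 = ⅓ - 2*G/3)
Z(A) = √2*√A (Z(A) = √(2*A) = √2*√A)
t(X) = 7 (t(X) = (X - X) - 1*(-7) = 0 + 7 = 7)
t(D((0*3)*0))*Z(l) = 7*(√2*√(-2)) = 7*(√2*(I*√2)) = 7*(2*I) = 14*I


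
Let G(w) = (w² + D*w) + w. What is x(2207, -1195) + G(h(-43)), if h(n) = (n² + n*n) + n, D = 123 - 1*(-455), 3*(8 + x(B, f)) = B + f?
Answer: 46426798/3 ≈ 1.5476e+7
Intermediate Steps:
x(B, f) = -8 + B/3 + f/3 (x(B, f) = -8 + (B + f)/3 = -8 + (B/3 + f/3) = -8 + B/3 + f/3)
D = 578 (D = 123 + 455 = 578)
h(n) = n + 2*n² (h(n) = (n² + n²) + n = 2*n² + n = n + 2*n²)
G(w) = w² + 579*w (G(w) = (w² + 578*w) + w = w² + 579*w)
x(2207, -1195) + G(h(-43)) = (-8 + (⅓)*2207 + (⅓)*(-1195)) + (-43*(1 + 2*(-43)))*(579 - 43*(1 + 2*(-43))) = (-8 + 2207/3 - 1195/3) + (-43*(1 - 86))*(579 - 43*(1 - 86)) = 988/3 + (-43*(-85))*(579 - 43*(-85)) = 988/3 + 3655*(579 + 3655) = 988/3 + 3655*4234 = 988/3 + 15475270 = 46426798/3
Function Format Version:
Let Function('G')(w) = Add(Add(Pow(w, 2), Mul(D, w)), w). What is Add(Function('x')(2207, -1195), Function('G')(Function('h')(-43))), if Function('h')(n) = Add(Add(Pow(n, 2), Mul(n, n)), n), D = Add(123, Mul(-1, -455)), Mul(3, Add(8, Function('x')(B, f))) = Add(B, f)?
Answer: Rational(46426798, 3) ≈ 1.5476e+7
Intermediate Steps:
Function('x')(B, f) = Add(-8, Mul(Rational(1, 3), B), Mul(Rational(1, 3), f)) (Function('x')(B, f) = Add(-8, Mul(Rational(1, 3), Add(B, f))) = Add(-8, Add(Mul(Rational(1, 3), B), Mul(Rational(1, 3), f))) = Add(-8, Mul(Rational(1, 3), B), Mul(Rational(1, 3), f)))
D = 578 (D = Add(123, 455) = 578)
Function('h')(n) = Add(n, Mul(2, Pow(n, 2))) (Function('h')(n) = Add(Add(Pow(n, 2), Pow(n, 2)), n) = Add(Mul(2, Pow(n, 2)), n) = Add(n, Mul(2, Pow(n, 2))))
Function('G')(w) = Add(Pow(w, 2), Mul(579, w)) (Function('G')(w) = Add(Add(Pow(w, 2), Mul(578, w)), w) = Add(Pow(w, 2), Mul(579, w)))
Add(Function('x')(2207, -1195), Function('G')(Function('h')(-43))) = Add(Add(-8, Mul(Rational(1, 3), 2207), Mul(Rational(1, 3), -1195)), Mul(Mul(-43, Add(1, Mul(2, -43))), Add(579, Mul(-43, Add(1, Mul(2, -43)))))) = Add(Add(-8, Rational(2207, 3), Rational(-1195, 3)), Mul(Mul(-43, Add(1, -86)), Add(579, Mul(-43, Add(1, -86))))) = Add(Rational(988, 3), Mul(Mul(-43, -85), Add(579, Mul(-43, -85)))) = Add(Rational(988, 3), Mul(3655, Add(579, 3655))) = Add(Rational(988, 3), Mul(3655, 4234)) = Add(Rational(988, 3), 15475270) = Rational(46426798, 3)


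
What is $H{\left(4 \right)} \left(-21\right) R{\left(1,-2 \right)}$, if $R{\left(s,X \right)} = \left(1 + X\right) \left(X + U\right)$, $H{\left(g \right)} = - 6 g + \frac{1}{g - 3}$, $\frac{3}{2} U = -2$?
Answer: $1610$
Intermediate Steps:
$U = - \frac{4}{3}$ ($U = \frac{2}{3} \left(-2\right) = - \frac{4}{3} \approx -1.3333$)
$H{\left(g \right)} = \frac{1}{-3 + g} - 6 g$ ($H{\left(g \right)} = - 6 g + \frac{1}{-3 + g} = \frac{1}{-3 + g} - 6 g$)
$R{\left(s,X \right)} = \left(1 + X\right) \left(- \frac{4}{3} + X\right)$ ($R{\left(s,X \right)} = \left(1 + X\right) \left(X - \frac{4}{3}\right) = \left(1 + X\right) \left(- \frac{4}{3} + X\right)$)
$H{\left(4 \right)} \left(-21\right) R{\left(1,-2 \right)} = \frac{1 - 6 \cdot 4^{2} + 18 \cdot 4}{-3 + 4} \left(-21\right) \left(- \frac{4}{3} + \left(-2\right)^{2} - - \frac{2}{3}\right) = \frac{1 - 96 + 72}{1} \left(-21\right) \left(- \frac{4}{3} + 4 + \frac{2}{3}\right) = 1 \left(1 - 96 + 72\right) \left(-21\right) \frac{10}{3} = 1 \left(-23\right) \left(-21\right) \frac{10}{3} = \left(-23\right) \left(-21\right) \frac{10}{3} = 483 \cdot \frac{10}{3} = 1610$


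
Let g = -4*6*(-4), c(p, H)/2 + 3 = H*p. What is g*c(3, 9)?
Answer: 4608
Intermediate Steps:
c(p, H) = -6 + 2*H*p (c(p, H) = -6 + 2*(H*p) = -6 + 2*H*p)
g = 96 (g = -24*(-4) = 96)
g*c(3, 9) = 96*(-6 + 2*9*3) = 96*(-6 + 54) = 96*48 = 4608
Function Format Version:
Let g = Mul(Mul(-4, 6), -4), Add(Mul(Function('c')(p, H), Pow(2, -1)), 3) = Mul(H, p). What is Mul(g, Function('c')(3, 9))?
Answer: 4608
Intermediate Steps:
Function('c')(p, H) = Add(-6, Mul(2, H, p)) (Function('c')(p, H) = Add(-6, Mul(2, Mul(H, p))) = Add(-6, Mul(2, H, p)))
g = 96 (g = Mul(-24, -4) = 96)
Mul(g, Function('c')(3, 9)) = Mul(96, Add(-6, Mul(2, 9, 3))) = Mul(96, Add(-6, 54)) = Mul(96, 48) = 4608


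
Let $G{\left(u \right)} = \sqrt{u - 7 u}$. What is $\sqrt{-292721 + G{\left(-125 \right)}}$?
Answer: $\sqrt{-292721 + 5 \sqrt{30}} \approx 541.01 i$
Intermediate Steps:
$G{\left(u \right)} = \sqrt{6} \sqrt{- u}$ ($G{\left(u \right)} = \sqrt{- 6 u} = \sqrt{6} \sqrt{- u}$)
$\sqrt{-292721 + G{\left(-125 \right)}} = \sqrt{-292721 + \sqrt{6} \sqrt{\left(-1\right) \left(-125\right)}} = \sqrt{-292721 + \sqrt{6} \sqrt{125}} = \sqrt{-292721 + \sqrt{6} \cdot 5 \sqrt{5}} = \sqrt{-292721 + 5 \sqrt{30}}$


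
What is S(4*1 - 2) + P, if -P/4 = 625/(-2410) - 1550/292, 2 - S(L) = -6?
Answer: 532544/17593 ≈ 30.270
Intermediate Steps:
S(L) = 8 (S(L) = 2 - 1*(-6) = 2 + 6 = 8)
P = 391800/17593 (P = -4*(625/(-2410) - 1550/292) = -4*(625*(-1/2410) - 1550*1/292) = -4*(-125/482 - 775/146) = -4*(-97950/17593) = 391800/17593 ≈ 22.270)
S(4*1 - 2) + P = 8 + 391800/17593 = 532544/17593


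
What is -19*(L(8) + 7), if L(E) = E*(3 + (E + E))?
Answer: -3021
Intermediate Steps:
L(E) = E*(3 + 2*E)
-19*(L(8) + 7) = -19*(8*(3 + 2*8) + 7) = -19*(8*(3 + 16) + 7) = -19*(8*19 + 7) = -19*(152 + 7) = -19*159 = -3021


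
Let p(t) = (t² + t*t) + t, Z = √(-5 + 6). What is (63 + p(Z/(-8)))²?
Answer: 4052169/1024 ≈ 3957.2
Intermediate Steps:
Z = 1 (Z = √1 = 1)
p(t) = t + 2*t² (p(t) = (t² + t²) + t = 2*t² + t = t + 2*t²)
(63 + p(Z/(-8)))² = (63 + (1/(-8))*(1 + 2*(1/(-8))))² = (63 + (1*(-⅛))*(1 + 2*(1*(-⅛))))² = (63 - (1 + 2*(-⅛))/8)² = (63 - (1 - ¼)/8)² = (63 - ⅛*¾)² = (63 - 3/32)² = (2013/32)² = 4052169/1024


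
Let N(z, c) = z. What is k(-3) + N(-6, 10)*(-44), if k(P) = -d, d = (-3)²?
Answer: 255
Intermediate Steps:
d = 9
k(P) = -9 (k(P) = -1*9 = -9)
k(-3) + N(-6, 10)*(-44) = -9 - 6*(-44) = -9 + 264 = 255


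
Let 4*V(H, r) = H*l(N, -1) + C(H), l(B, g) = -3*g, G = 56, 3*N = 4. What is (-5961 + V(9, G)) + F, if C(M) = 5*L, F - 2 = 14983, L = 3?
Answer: 18069/2 ≈ 9034.5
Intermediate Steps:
N = 4/3 (N = (⅓)*4 = 4/3 ≈ 1.3333)
F = 14985 (F = 2 + 14983 = 14985)
C(M) = 15 (C(M) = 5*3 = 15)
V(H, r) = 15/4 + 3*H/4 (V(H, r) = (H*(-3*(-1)) + 15)/4 = (H*3 + 15)/4 = (3*H + 15)/4 = (15 + 3*H)/4 = 15/4 + 3*H/4)
(-5961 + V(9, G)) + F = (-5961 + (15/4 + (¾)*9)) + 14985 = (-5961 + (15/4 + 27/4)) + 14985 = (-5961 + 21/2) + 14985 = -11901/2 + 14985 = 18069/2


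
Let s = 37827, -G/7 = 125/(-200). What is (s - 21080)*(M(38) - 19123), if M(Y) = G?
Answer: -2561436903/8 ≈ -3.2018e+8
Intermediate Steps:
G = 35/8 (G = -875/(-200) = -875*(-1)/200 = -7*(-5/8) = 35/8 ≈ 4.3750)
M(Y) = 35/8
(s - 21080)*(M(38) - 19123) = (37827 - 21080)*(35/8 - 19123) = 16747*(-152949/8) = -2561436903/8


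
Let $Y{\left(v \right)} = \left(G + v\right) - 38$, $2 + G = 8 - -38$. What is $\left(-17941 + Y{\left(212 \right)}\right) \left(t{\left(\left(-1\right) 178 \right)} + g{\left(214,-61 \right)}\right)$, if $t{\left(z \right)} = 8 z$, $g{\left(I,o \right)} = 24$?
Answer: $24812200$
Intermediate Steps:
$G = 44$ ($G = -2 + \left(8 - -38\right) = -2 + \left(8 + 38\right) = -2 + 46 = 44$)
$Y{\left(v \right)} = 6 + v$ ($Y{\left(v \right)} = \left(44 + v\right) - 38 = 6 + v$)
$\left(-17941 + Y{\left(212 \right)}\right) \left(t{\left(\left(-1\right) 178 \right)} + g{\left(214,-61 \right)}\right) = \left(-17941 + \left(6 + 212\right)\right) \left(8 \left(\left(-1\right) 178\right) + 24\right) = \left(-17941 + 218\right) \left(8 \left(-178\right) + 24\right) = - 17723 \left(-1424 + 24\right) = \left(-17723\right) \left(-1400\right) = 24812200$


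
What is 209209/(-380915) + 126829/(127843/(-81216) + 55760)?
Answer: 2976233740335307/1724964556290055 ≈ 1.7254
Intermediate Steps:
209209/(-380915) + 126829/(127843/(-81216) + 55760) = 209209*(-1/380915) + 126829/(127843*(-1/81216) + 55760) = -209209/380915 + 126829/(-127843/81216 + 55760) = -209209/380915 + 126829/(4528476317/81216) = -209209/380915 + 126829*(81216/4528476317) = -209209/380915 + 10300544064/4528476317 = 2976233740335307/1724964556290055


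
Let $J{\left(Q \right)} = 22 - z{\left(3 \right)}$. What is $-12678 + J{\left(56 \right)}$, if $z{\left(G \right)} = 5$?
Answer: $-12661$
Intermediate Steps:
$J{\left(Q \right)} = 17$ ($J{\left(Q \right)} = 22 - 5 = 17$)
$-12678 + J{\left(56 \right)} = -12678 + 17 = -12661$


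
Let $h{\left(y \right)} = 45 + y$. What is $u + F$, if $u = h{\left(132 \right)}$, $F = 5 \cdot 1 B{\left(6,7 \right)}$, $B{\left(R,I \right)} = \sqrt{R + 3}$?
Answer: $192$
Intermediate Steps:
$B{\left(R,I \right)} = \sqrt{3 + R}$
$F = 15$ ($F = 5 \cdot 1 \sqrt{3 + 6} = 5 \sqrt{9} = 5 \cdot 3 = 15$)
$u = 177$ ($u = 45 + 132 = 177$)
$u + F = 177 + 15 = 192$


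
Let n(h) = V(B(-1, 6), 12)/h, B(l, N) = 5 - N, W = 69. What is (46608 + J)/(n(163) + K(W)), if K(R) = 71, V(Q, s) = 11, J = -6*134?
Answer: 1866513/2896 ≈ 644.51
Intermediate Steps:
J = -804
n(h) = 11/h
(46608 + J)/(n(163) + K(W)) = (46608 - 804)/(11/163 + 71) = 45804/(11*(1/163) + 71) = 45804/(11/163 + 71) = 45804/(11584/163) = 45804*(163/11584) = 1866513/2896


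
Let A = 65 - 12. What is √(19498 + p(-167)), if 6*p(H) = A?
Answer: √702246/6 ≈ 139.67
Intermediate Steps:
A = 53
p(H) = 53/6 (p(H) = (⅙)*53 = 53/6)
√(19498 + p(-167)) = √(19498 + 53/6) = √(117041/6) = √702246/6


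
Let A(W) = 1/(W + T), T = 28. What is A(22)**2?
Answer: 1/2500 ≈ 0.00040000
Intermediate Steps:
A(W) = 1/(28 + W) (A(W) = 1/(W + 28) = 1/(28 + W))
A(22)**2 = (1/(28 + 22))**2 = (1/50)**2 = 1/2500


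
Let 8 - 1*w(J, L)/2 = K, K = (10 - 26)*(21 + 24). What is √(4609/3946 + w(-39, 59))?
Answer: √22689440810/3946 ≈ 38.173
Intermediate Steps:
K = -720 (K = -16*45 = -720)
w(J, L) = 1456 (w(J, L) = 16 - 2*(-720) = 16 + 1440 = 1456)
√(4609/3946 + w(-39, 59)) = √(4609/3946 + 1456) = √(5749985/3946) = √22689440810/3946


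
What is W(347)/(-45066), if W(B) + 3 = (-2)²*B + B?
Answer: -866/22533 ≈ -0.038433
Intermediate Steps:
W(B) = -3 + 5*B (W(B) = -3 + ((-2)²*B + B) = -3 + (4*B + B) = -3 + 5*B)
W(347)/(-45066) = (-3 + 5*347)/(-45066) = (-3 + 1735)*(-1/45066) = 1732*(-1/45066) = -866/22533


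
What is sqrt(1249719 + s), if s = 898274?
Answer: sqrt(2147993) ≈ 1465.6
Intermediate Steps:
sqrt(1249719 + s) = sqrt(1249719 + 898274) = sqrt(2147993)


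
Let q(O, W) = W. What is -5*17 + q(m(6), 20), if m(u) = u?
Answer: -65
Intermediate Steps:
-5*17 + q(m(6), 20) = -5*17 + 20 = -85 + 20 = -65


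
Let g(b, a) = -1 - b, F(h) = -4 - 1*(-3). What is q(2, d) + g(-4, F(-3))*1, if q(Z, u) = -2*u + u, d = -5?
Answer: 8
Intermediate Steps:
F(h) = -1 (F(h) = -4 + 3 = -1)
q(Z, u) = -u
q(2, d) + g(-4, F(-3))*1 = -1*(-5) + (-1 - 1*(-4))*1 = 5 + (-1 + 4)*1 = 5 + 3*1 = 5 + 3 = 8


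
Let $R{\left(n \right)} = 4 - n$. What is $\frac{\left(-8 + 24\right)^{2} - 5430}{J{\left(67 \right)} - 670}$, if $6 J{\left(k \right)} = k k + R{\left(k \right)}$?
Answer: $- \frac{15522}{203} \approx -76.463$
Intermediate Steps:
$J{\left(k \right)} = \frac{2}{3} - \frac{k}{6} + \frac{k^{2}}{6}$ ($J{\left(k \right)} = \frac{k k - \left(-4 + k\right)}{6} = \frac{k^{2} - \left(-4 + k\right)}{6} = \frac{4 + k^{2} - k}{6} = \frac{2}{3} - \frac{k}{6} + \frac{k^{2}}{6}$)
$\frac{\left(-8 + 24\right)^{2} - 5430}{J{\left(67 \right)} - 670} = \frac{\left(-8 + 24\right)^{2} - 5430}{\left(\frac{2}{3} - \frac{67}{6} + \frac{67^{2}}{6}\right) - 670} = \frac{16^{2} - 5430}{\left(\frac{2}{3} - \frac{67}{6} + \frac{1}{6} \cdot 4489\right) - 670} = \frac{256 - 5430}{\left(\frac{2}{3} - \frac{67}{6} + \frac{4489}{6}\right) - 670} = - \frac{5174}{\frac{2213}{3} - 670} = - \frac{5174}{\frac{203}{3}} = \left(-5174\right) \frac{3}{203} = - \frac{15522}{203}$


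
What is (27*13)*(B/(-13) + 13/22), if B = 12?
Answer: -2565/22 ≈ -116.59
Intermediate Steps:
(27*13)*(B/(-13) + 13/22) = (27*13)*(12/(-13) + 13/22) = 351*(12*(-1/13) + 13*(1/22)) = 351*(-12/13 + 13/22) = 351*(-95/286) = -2565/22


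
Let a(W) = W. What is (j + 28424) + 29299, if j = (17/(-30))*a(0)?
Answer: 57723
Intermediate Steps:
j = 0 (j = (17/(-30))*0 = (17*(-1/30))*0 = -17/30*0 = 0)
(j + 28424) + 29299 = (0 + 28424) + 29299 = 28424 + 29299 = 57723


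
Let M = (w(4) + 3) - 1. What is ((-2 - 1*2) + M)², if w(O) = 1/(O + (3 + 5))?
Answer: 529/144 ≈ 3.6736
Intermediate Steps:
w(O) = 1/(8 + O) (w(O) = 1/(O + 8) = 1/(8 + O))
M = 25/12 (M = (1/(8 + 4) + 3) - 1 = (1/12 + 3) - 1 = 37/12 - 1 = 25/12 ≈ 2.0833)
((-2 - 1*2) + M)² = ((-2 - 1*2) + 25/12)² = ((-2 - 2) + 25/12)² = (-4 + 25/12)² = (-23/12)² = 529/144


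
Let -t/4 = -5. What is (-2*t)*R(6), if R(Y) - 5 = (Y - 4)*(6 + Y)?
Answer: -1160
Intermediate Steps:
t = 20 (t = -4*(-5) = 20)
R(Y) = 5 + (-4 + Y)*(6 + Y) (R(Y) = 5 + (Y - 4)*(6 + Y) = 5 + (-4 + Y)*(6 + Y))
(-2*t)*R(6) = (-2*20)*(-19 + 6² + 2*6) = -40*(-19 + 36 + 12) = -40*29 = -1160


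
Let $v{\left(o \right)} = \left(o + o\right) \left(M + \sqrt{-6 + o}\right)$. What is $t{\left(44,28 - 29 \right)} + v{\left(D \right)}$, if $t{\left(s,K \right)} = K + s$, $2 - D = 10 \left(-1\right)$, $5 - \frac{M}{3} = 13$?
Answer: $-533 + 24 \sqrt{6} \approx -474.21$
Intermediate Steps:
$M = -24$ ($M = 15 - 39 = -24$)
$D = 12$ ($D = 2 - 10 \left(-1\right) = 2 - -10 = 2 + 10 = 12$)
$v{\left(o \right)} = 2 o \left(-24 + \sqrt{-6 + o}\right)$ ($v{\left(o \right)} = \left(o + o\right) \left(-24 + \sqrt{-6 + o}\right) = 2 o \left(-24 + \sqrt{-6 + o}\right)$)
$t{\left(44,28 - 29 \right)} + v{\left(D \right)} = \left(\left(28 - 29\right) + 44\right) + 2 \cdot 12 \left(-24 + \sqrt{-6 + 12}\right) = \left(-1 + 44\right) + 2 \cdot 12 \left(-24 + \sqrt{6}\right) = 43 - \left(576 - 24 \sqrt{6}\right) = -533 + 24 \sqrt{6}$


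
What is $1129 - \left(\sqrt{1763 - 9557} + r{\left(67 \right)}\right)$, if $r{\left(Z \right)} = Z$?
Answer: $1062 - 3 i \sqrt{866} \approx 1062.0 - 88.284 i$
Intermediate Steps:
$1129 - \left(\sqrt{1763 - 9557} + r{\left(67 \right)}\right) = 1129 - \left(\sqrt{1763 - 9557} + 67\right) = 1129 - \left(\sqrt{-7794} + 67\right) = 1129 - \left(3 i \sqrt{866} + 67\right) = 1129 - \left(67 + 3 i \sqrt{866}\right) = 1062 - 3 i \sqrt{866}$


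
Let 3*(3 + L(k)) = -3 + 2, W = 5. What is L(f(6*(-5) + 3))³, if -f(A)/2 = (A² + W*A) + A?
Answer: -1000/27 ≈ -37.037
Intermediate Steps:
f(A) = -12*A - 2*A² (f(A) = -2*((A² + 5*A) + A) = -2*(A² + 6*A) = -12*A - 2*A²)
L(k) = -10/3 (L(k) = -3 + (-3 + 2)/3 = -3 + (⅓)*(-1) = -3 - ⅓ = -10/3)
L(f(6*(-5) + 3))³ = (-10/3)³ = -1000/27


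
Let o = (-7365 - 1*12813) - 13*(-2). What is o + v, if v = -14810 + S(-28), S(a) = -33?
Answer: -34995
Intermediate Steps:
v = -14843 (v = -14810 - 33 = -14843)
o = -20152 (o = (-7365 - 12813) + 26 = -20178 + 26 = -20152)
o + v = -20152 - 14843 = -34995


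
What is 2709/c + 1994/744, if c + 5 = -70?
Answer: -310991/9300 ≈ -33.440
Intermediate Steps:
c = -75 (c = -5 - 70 = -75)
2709/c + 1994/744 = 2709/(-75) + 1994/744 = 2709*(-1/75) + 1994*(1/744) = -903/25 + 997/372 = -310991/9300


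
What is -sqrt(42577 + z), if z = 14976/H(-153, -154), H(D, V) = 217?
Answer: -sqrt(2008158145)/217 ≈ -206.51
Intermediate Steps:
z = 14976/217 ≈ 69.014
-sqrt(42577 + z) = -sqrt(42577 + 14976/217) = -sqrt(9254185/217) = -sqrt(2008158145)/217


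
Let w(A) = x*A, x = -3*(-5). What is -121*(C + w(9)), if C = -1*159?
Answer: 2904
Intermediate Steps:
C = -159
x = 15
w(A) = 15*A
-121*(C + w(9)) = -121*(-159 + 15*9) = -121*(-159 + 135) = -121*(-24) = 2904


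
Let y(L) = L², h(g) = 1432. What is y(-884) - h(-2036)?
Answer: 780024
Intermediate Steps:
y(-884) - h(-2036) = (-884)² - 1*1432 = 781456 - 1432 = 780024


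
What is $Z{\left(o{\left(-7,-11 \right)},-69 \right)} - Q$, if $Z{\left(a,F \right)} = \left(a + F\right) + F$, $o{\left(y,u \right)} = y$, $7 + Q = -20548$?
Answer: $20410$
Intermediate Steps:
$Q = -20555$ ($Q = -7 - 20548 = -20555$)
$Z{\left(a,F \right)} = a + 2 F$ ($Z{\left(a,F \right)} = \left(F + a\right) + F = a + 2 F$)
$Z{\left(o{\left(-7,-11 \right)},-69 \right)} - Q = \left(-7 + 2 \left(-69\right)\right) - -20555 = \left(-7 - 138\right) + 20555 = -145 + 20555 = 20410$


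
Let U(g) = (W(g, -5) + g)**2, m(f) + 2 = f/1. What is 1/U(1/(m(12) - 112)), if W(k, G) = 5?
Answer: 10404/259081 ≈ 0.040157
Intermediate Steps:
m(f) = -2 + f (m(f) = -2 + f/1 = -2 + f*1 = -2 + f)
U(g) = (5 + g)**2
1/U(1/(m(12) - 112)) = 1/((5 + 1/((-2 + 12) - 112))**2) = 1/((5 + 1/(10 - 112))**2) = 1/((5 + 1/(-102))**2) = 1/((5 - 1/102)**2) = 1/((509/102)**2) = 1/(259081/10404) = 10404/259081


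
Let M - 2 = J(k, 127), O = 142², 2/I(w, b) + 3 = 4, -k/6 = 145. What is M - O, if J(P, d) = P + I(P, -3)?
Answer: -21030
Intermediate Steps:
k = -870 (k = -6*145 = -870)
I(w, b) = 2 (I(w, b) = 2/(-3 + 4) = 2/1 = 2*1 = 2)
O = 20164
J(P, d) = 2 + P (J(P, d) = P + 2 = 2 + P)
M = -866 (M = 2 + (2 - 870) = 2 - 868 = -866)
M - O = -866 - 1*20164 = -866 - 20164 = -21030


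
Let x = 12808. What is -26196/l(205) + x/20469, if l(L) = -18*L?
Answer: 32414858/4196145 ≈ 7.7249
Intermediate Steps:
-26196/l(205) + x/20469 = -26196/((-18*205)) + 12808/20469 = -26196/(-3690) + 12808*(1/20469) = -26196*(-1/3690) + 12808/20469 = 4366/615 + 12808/20469 = 32414858/4196145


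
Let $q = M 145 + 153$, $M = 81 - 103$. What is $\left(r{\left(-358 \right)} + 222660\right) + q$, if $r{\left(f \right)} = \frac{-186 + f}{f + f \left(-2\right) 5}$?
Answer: $\frac{353812381}{1611} \approx 2.1962 \cdot 10^{5}$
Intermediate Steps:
$M = -22$ ($M = 81 - 103 = -22$)
$r{\left(f \right)} = - \frac{-186 + f}{9 f}$ ($r{\left(f \right)} = \frac{-186 + f}{f + - 2 f 5} = \frac{-186 + f}{f - 10 f} = \frac{-186 + f}{\left(-9\right) f} = \left(-186 + f\right) \left(- \frac{1}{9 f}\right) = - \frac{-186 + f}{9 f}$)
$q = -3037$ ($q = \left(-22\right) 145 + 153 = -3190 + 153 = -3037$)
$\left(r{\left(-358 \right)} + 222660\right) + q = \left(\frac{186 - -358}{9 \left(-358\right)} + 222660\right) - 3037 = \left(\frac{1}{9} \left(- \frac{1}{358}\right) \left(186 + 358\right) + 222660\right) - 3037 = \left(\frac{1}{9} \left(- \frac{1}{358}\right) 544 + 222660\right) - 3037 = \left(- \frac{272}{1611} + 222660\right) - 3037 = \frac{358704988}{1611} - 3037 = \frac{353812381}{1611}$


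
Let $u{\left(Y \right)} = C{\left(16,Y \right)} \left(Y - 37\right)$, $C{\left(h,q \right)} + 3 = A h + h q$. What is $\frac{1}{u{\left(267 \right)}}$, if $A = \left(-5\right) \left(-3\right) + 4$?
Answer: $\frac{1}{1051790} \approx 9.5076 \cdot 10^{-7}$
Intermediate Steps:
$A = 19$ ($A = 15 + 4 = 19$)
$C{\left(h,q \right)} = -3 + 19 h + h q$ ($C{\left(h,q \right)} = -3 + \left(19 h + h q\right) = -3 + 19 h + h q$)
$u{\left(Y \right)} = \left(-37 + Y\right) \left(301 + 16 Y\right)$ ($u{\left(Y \right)} = \left(-3 + 19 \cdot 16 + 16 Y\right) \left(Y - 37\right) = \left(-3 + 304 + 16 Y\right) \left(-37 + Y\right) = \left(301 + 16 Y\right) \left(-37 + Y\right) = \left(-37 + Y\right) \left(301 + 16 Y\right)$)
$\frac{1}{u{\left(267 \right)}} = \frac{1}{\left(-37 + 267\right) \left(301 + 16 \cdot 267\right)} = \frac{1}{230 \left(301 + 4272\right)} = \frac{1}{230 \cdot 4573} = \frac{1}{1051790}$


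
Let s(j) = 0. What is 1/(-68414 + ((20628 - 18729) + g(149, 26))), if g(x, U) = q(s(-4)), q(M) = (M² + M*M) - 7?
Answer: -1/66522 ≈ -1.5033e-5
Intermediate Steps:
q(M) = -7 + 2*M² (q(M) = (M² + M²) - 7 = 2*M² - 7 = -7 + 2*M²)
g(x, U) = -7 (g(x, U) = -7 + 2*0² = -7 + 2*0 = -7 + 0 = -7)
1/(-68414 + ((20628 - 18729) + g(149, 26))) = 1/(-68414 + ((20628 - 18729) - 7)) = 1/(-68414 + (1899 - 7)) = 1/(-68414 + 1892) = 1/(-66522) = -1/66522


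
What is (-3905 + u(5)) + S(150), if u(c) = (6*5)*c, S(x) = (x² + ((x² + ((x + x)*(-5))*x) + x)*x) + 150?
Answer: -30333605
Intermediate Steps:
S(x) = 150 + x² + x*(x - 9*x²) (S(x) = (x² + ((x² + ((2*x)*(-5))*x) + x)*x) + 150 = (x² + ((x² + (-10*x)*x) + x)*x) + 150 = (x² + ((x² - 10*x²) + x)*x) + 150 = (x² + (-9*x² + x)*x) + 150 = (x² + (x - 9*x²)*x) + 150 = (x² + x*(x - 9*x²)) + 150 = 150 + x² + x*(x - 9*x²))
u(c) = 30*c
(-3905 + u(5)) + S(150) = (-3905 + 30*5) + (150 - 9*150³ + 2*150²) = (-3905 + 150) + (150 - 9*3375000 + 2*22500) = -3755 + (150 - 30375000 + 45000) = -3755 - 30329850 = -30333605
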